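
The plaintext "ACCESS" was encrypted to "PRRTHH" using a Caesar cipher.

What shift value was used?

Step 1: Compare first letters: A (position 0) -> P (position 15).
Step 2: Shift = (15 - 0) mod 26 = 15.
The shift value is 15.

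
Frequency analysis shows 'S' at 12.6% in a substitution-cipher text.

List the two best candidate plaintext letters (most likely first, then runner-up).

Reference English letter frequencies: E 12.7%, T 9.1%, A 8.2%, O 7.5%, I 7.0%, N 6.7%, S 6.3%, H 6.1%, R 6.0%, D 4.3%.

Step 1: Observed frequency of 'S' is 12.6%.
Step 2: Compute distances to each reference frequency and sort:
  E (12.7%): difference = 0.1% <-- BEST
  T (9.1%): difference = 3.5% <-- RUNNER-UP
  A (8.2%): difference = 4.4%
  O (7.5%): difference = 5.1%
  I (7.0%): difference = 5.6%
Step 3: Most likely is 'E' (12.7%, diff 0.1%); second most likely is 'T' (9.1%, diff 3.5%).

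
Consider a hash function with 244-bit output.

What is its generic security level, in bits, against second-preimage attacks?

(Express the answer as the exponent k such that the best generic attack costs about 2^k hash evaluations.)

Step 1: The hash has a 244-bit output.
Step 2: Second-preimage resistance means: given a specific input x, it should be infeasible to find a different y with h(y) = h(x).
With a 244-bit output, a generic search for a second preimage costs about 2^244 evaluations (each trial matches the fixed target with probability 2^-244).
Step 3: Security level = 244 bits.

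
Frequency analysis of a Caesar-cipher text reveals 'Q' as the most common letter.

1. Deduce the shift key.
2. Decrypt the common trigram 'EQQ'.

Step 1: In English, 'E' is the most frequent letter (12.7%).
Step 2: The most frequent ciphertext letter is 'Q' (position 16).
Step 3: Shift = (16 - 4) mod 26 = 12.
Step 4: Decrypt 'EQQ' by shifting back 12:
  E -> S
  Q -> E
  Q -> E
Step 5: 'EQQ' decrypts to 'SEE'.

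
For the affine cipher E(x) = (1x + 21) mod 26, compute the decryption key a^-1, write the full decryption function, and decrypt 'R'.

Step 1: Find a^-1, the modular inverse of 1 mod 26.
Step 2: We need 1 * a^-1 = 1 (mod 26).
Step 3: 1 * 1 = 1 = 0 * 26 + 1, so a^-1 = 1.
Step 4: D(y) = 1(y - 21) mod 26.
Step 5: Apply to 'R' (y = 17): D(17) = 1 * (17 - 21) mod 26 = 1 * -4 mod 26 = 22 -> 'W'.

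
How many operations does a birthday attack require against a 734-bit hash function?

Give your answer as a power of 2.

Step 1: The birthday paradox gives collision probability ~50% after sqrt(2^n) = 2^(n/2) hashes.
Step 2: For 734-bit output: 2^(734/2) = 2^367.
Step 3: Approximately 2^367 hash computations needed.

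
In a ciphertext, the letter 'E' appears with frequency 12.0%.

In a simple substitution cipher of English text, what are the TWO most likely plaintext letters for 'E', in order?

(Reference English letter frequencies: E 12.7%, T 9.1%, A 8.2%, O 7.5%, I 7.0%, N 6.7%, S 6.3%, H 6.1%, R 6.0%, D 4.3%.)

Step 1: Observed frequency of 'E' is 12.0%.
Step 2: Compute distances to each reference frequency and sort:
  E (12.7%): difference = 0.7% <-- BEST
  T (9.1%): difference = 2.9% <-- RUNNER-UP
  A (8.2%): difference = 3.8%
  O (7.5%): difference = 4.5%
  I (7.0%): difference = 5.0%
Step 3: Most likely is 'E' (12.7%, diff 0.7%); second most likely is 'T' (9.1%, diff 2.9%).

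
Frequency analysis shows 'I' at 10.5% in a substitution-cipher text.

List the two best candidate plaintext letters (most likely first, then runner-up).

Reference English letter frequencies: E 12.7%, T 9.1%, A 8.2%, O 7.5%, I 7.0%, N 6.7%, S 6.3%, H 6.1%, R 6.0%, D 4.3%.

Step 1: Observed frequency of 'I' is 10.5%.
Step 2: Compute distances to each reference frequency and sort:
  T (9.1%): difference = 1.4% <-- BEST
  E (12.7%): difference = 2.2% <-- RUNNER-UP
  A (8.2%): difference = 2.3%
  O (7.5%): difference = 3.0%
  I (7.0%): difference = 3.5%
Step 3: Most likely is 'T' (9.1%, diff 1.4%); second most likely is 'E' (12.7%, diff 2.2%).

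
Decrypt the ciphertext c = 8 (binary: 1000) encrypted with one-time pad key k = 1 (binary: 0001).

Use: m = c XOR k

Step 1: XOR ciphertext with key:
  Ciphertext: 1000
  Key:        0001
  XOR:        1001
Step 2: Plaintext = 1001 = 9 in decimal.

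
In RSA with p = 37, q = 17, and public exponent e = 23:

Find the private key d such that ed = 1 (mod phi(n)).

Step 1: n = 37 * 17 = 629.
Step 2: phi(n) = 36 * 16 = 576.
Step 3: Find d such that 23 * d = 1 (mod 576).
Step 4: d = 23^(-1) mod 576 = 551.
Verification: 23 * 551 = 12673 = 22 * 576 + 1.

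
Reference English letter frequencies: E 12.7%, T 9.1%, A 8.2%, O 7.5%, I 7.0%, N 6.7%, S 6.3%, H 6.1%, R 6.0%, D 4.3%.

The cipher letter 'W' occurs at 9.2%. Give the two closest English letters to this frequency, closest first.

Step 1: Observed frequency of 'W' is 9.2%.
Step 2: Compute distances to each reference frequency and sort:
  T (9.1%): difference = 0.1% <-- BEST
  A (8.2%): difference = 1.0% <-- RUNNER-UP
  O (7.5%): difference = 1.7%
  I (7.0%): difference = 2.2%
  N (6.7%): difference = 2.5%
Step 3: Most likely is 'T' (9.1%, diff 0.1%); second most likely is 'A' (8.2%, diff 1.0%).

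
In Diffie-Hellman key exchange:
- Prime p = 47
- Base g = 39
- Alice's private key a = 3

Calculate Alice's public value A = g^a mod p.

Step 1: A = g^a mod p = 39^3 mod 47.
  39^1 mod 47 = 39
  39^2 mod 47 = (39 * 39) mod 47 = 17
  39^3 mod 47 = (17 * 39) mod 47 = 5
Result: A = 5.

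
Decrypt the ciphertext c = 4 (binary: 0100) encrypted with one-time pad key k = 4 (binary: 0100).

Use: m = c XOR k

Step 1: XOR ciphertext with key:
  Ciphertext: 0100
  Key:        0100
  XOR:        0000
Step 2: Plaintext = 0000 = 0 in decimal.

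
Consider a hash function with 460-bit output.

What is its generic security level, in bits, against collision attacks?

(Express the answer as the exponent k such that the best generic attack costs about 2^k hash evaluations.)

Step 1: The hash has a 460-bit output.
Step 2: Collision resistance means it should be infeasible to find any x != y with h(x) = h(y).
By the birthday bound, a generic collision search succeeds after about sqrt(2^460) = 2^(460/2) = 2^230 evaluations.
Step 3: Security level = 230 bits.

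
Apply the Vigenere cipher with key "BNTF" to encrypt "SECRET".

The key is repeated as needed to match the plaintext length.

Step 1: Repeat key to match plaintext length:
  Plaintext: SECRET
  Key:       BNTFBN
Step 2: Encrypt each letter:
  S(18) + B(1) = (18+1) mod 26 = 19 = T
  E(4) + N(13) = (4+13) mod 26 = 17 = R
  C(2) + T(19) = (2+19) mod 26 = 21 = V
  R(17) + F(5) = (17+5) mod 26 = 22 = W
  E(4) + B(1) = (4+1) mod 26 = 5 = F
  T(19) + N(13) = (19+13) mod 26 = 6 = G
Ciphertext: TRVWFG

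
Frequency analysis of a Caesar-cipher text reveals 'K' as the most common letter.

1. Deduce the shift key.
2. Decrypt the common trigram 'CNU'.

Step 1: In English, 'E' is the most frequent letter (12.7%).
Step 2: The most frequent ciphertext letter is 'K' (position 10).
Step 3: Shift = (10 - 4) mod 26 = 6.
Step 4: Decrypt 'CNU' by shifting back 6:
  C -> W
  N -> H
  U -> O
Step 5: 'CNU' decrypts to 'WHO'.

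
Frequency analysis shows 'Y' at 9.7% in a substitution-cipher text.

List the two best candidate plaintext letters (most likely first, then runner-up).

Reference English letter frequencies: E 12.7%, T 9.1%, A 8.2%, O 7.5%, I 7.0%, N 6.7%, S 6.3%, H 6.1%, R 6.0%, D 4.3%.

Step 1: Observed frequency of 'Y' is 9.7%.
Step 2: Compute distances to each reference frequency and sort:
  T (9.1%): difference = 0.6% <-- BEST
  A (8.2%): difference = 1.5% <-- RUNNER-UP
  O (7.5%): difference = 2.2%
  I (7.0%): difference = 2.7%
  N (6.7%): difference = 3.0%
Step 3: Most likely is 'T' (9.1%, diff 0.6%); second most likely is 'A' (8.2%, diff 1.5%).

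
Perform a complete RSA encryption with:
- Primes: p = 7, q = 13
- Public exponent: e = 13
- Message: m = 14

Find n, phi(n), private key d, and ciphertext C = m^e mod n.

Step 1: n = 7 * 13 = 91.
Step 2: phi(n) = (7-1)(13-1) = 6 * 12 = 72.
Step 3: Find d = 13^(-1) mod 72 = 61.
  Verify: 13 * 61 = 793 = 1 (mod 72).
Step 4: C = 14^13 mod 91 = 14.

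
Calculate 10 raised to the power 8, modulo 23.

Step 1: Compute 10^8 mod 23 step by step, reducing modulo 23 at each step.
  10^1 mod 23 = 10
  10^2 mod 23 = (10 * 10) mod 23 = 8
  10^3 mod 23 = (8 * 10) mod 23 = 11
  10^4 mod 23 = (11 * 10) mod 23 = 18
  10^5 mod 23 = (18 * 10) mod 23 = 19
  10^6 mod 23 = (19 * 10) mod 23 = 6
  10^7 mod 23 = (6 * 10) mod 23 = 14
  10^8 mod 23 = (14 * 10) mod 23 = 2
Step 2: Result = 2.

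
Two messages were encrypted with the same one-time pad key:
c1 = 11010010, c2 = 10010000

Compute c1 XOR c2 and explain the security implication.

Step 1: c1 XOR c2 = (m1 XOR k) XOR (m2 XOR k).
Step 2: By XOR associativity/commutativity: = m1 XOR m2 XOR k XOR k = m1 XOR m2.
Step 3: 11010010 XOR 10010000 = 01000010 = 66.
Step 4: The key cancels out! An attacker learns m1 XOR m2 = 66, revealing the relationship between plaintexts.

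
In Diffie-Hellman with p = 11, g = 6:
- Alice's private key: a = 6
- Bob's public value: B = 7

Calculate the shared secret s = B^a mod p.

Step 1: s = B^a mod p = 7^6 mod 11.
  7^1 mod 11 = 7
  7^2 mod 11 = (7 * 7) mod 11 = 5
  7^3 mod 11 = (5 * 7) mod 11 = 2
  7^4 mod 11 = (2 * 7) mod 11 = 3
  7^5 mod 11 = (3 * 7) mod 11 = 10
  7^6 mod 11 = (10 * 7) mod 11 = 4
Result: shared secret = 4.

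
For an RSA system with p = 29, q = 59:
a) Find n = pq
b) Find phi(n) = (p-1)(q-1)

Step 1: n = p * q = 29 * 59 = 1711.
Step 2: phi(n) = (p-1)(q-1) = 28 * 58 = 1624.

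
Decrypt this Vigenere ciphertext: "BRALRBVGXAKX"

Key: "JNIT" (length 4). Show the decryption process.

Step 1: Key 'JNIT' has length 4. Extended key: JNITJNITJNIT
Step 2: Decrypt each position:
  B(1) - J(9) = 18 = S
  R(17) - N(13) = 4 = E
  A(0) - I(8) = 18 = S
  L(11) - T(19) = 18 = S
  R(17) - J(9) = 8 = I
  B(1) - N(13) = 14 = O
  V(21) - I(8) = 13 = N
  G(6) - T(19) = 13 = N
  X(23) - J(9) = 14 = O
  A(0) - N(13) = 13 = N
  K(10) - I(8) = 2 = C
  X(23) - T(19) = 4 = E
Plaintext: SESSIONNONCE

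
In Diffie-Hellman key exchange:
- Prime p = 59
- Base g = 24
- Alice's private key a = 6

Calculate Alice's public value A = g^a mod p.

Step 1: A = g^a mod p = 24^6 mod 59.
  24^1 mod 59 = 24
  24^2 mod 59 = (24 * 24) mod 59 = 45
  24^3 mod 59 = (45 * 24) mod 59 = 18
  24^4 mod 59 = (18 * 24) mod 59 = 19
  24^5 mod 59 = (19 * 24) mod 59 = 43
  24^6 mod 59 = (43 * 24) mod 59 = 29
Result: A = 29.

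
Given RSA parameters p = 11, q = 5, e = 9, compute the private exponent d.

Step 1: n = 11 * 5 = 55.
Step 2: phi(n) = 10 * 4 = 40.
Step 3: Find d such that 9 * d = 1 (mod 40).
Step 4: d = 9^(-1) mod 40 = 9.
Verification: 9 * 9 = 81 = 2 * 40 + 1.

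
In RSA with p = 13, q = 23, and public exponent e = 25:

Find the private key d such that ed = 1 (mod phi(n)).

Step 1: n = 13 * 23 = 299.
Step 2: phi(n) = 12 * 22 = 264.
Step 3: Find d such that 25 * d = 1 (mod 264).
Step 4: d = 25^(-1) mod 264 = 169.
Verification: 25 * 169 = 4225 = 16 * 264 + 1.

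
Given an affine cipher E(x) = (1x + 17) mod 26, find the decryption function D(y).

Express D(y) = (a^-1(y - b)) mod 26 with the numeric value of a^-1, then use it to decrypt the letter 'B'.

Step 1: Find a^-1, the modular inverse of 1 mod 26.
Step 2: We need 1 * a^-1 = 1 (mod 26).
Step 3: 1 * 1 = 1 = 0 * 26 + 1, so a^-1 = 1.
Step 4: D(y) = 1(y - 17) mod 26.
Step 5: Apply to 'B' (y = 1): D(1) = 1 * (1 - 17) mod 26 = 1 * -16 mod 26 = 10 -> 'K'.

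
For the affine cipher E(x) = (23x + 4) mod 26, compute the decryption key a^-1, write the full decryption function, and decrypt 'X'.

Step 1: Find a^-1, the modular inverse of 23 mod 26.
Step 2: We need 23 * a^-1 = 1 (mod 26).
Step 3: 23 * 17 = 391 = 15 * 26 + 1, so a^-1 = 17.
Step 4: D(y) = 17(y - 4) mod 26.
Step 5: Apply to 'X' (y = 23): D(23) = 17 * (23 - 4) mod 26 = 17 * 19 mod 26 = 11 -> 'L'.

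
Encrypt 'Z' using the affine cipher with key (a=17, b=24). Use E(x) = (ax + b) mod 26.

Step 1: Convert 'Z' to number: x = 25.
Step 2: E(25) = (17 * 25 + 24) mod 26 = 449 mod 26 = 7.
Step 3: Convert 7 back to letter: H.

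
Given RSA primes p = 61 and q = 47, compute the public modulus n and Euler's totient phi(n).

Step 1: n = p * q = 61 * 47 = 2867.
Step 2: phi(n) = (p-1)(q-1) = 60 * 46 = 2760.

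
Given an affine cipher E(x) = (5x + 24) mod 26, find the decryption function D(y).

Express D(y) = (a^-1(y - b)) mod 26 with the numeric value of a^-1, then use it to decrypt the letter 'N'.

Step 1: Find a^-1, the modular inverse of 5 mod 26.
Step 2: We need 5 * a^-1 = 1 (mod 26).
Step 3: 5 * 21 = 105 = 4 * 26 + 1, so a^-1 = 21.
Step 4: D(y) = 21(y - 24) mod 26.
Step 5: Apply to 'N' (y = 13): D(13) = 21 * (13 - 24) mod 26 = 21 * -11 mod 26 = 3 -> 'D'.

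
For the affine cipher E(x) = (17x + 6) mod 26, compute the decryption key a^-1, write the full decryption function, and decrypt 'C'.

Step 1: Find a^-1, the modular inverse of 17 mod 26.
Step 2: We need 17 * a^-1 = 1 (mod 26).
Step 3: 17 * 23 = 391 = 15 * 26 + 1, so a^-1 = 23.
Step 4: D(y) = 23(y - 6) mod 26.
Step 5: Apply to 'C' (y = 2): D(2) = 23 * (2 - 6) mod 26 = 23 * -4 mod 26 = 12 -> 'M'.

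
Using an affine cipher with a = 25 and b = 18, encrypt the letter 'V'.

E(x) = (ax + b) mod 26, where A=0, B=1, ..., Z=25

Step 1: Convert 'V' to number: x = 21.
Step 2: E(21) = (25 * 21 + 18) mod 26 = 543 mod 26 = 23.
Step 3: Convert 23 back to letter: X.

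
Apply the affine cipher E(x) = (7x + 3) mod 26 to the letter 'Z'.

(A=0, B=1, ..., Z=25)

Step 1: Convert 'Z' to number: x = 25.
Step 2: E(25) = (7 * 25 + 3) mod 26 = 178 mod 26 = 22.
Step 3: Convert 22 back to letter: W.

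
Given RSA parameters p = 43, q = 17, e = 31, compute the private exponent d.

Step 1: n = 43 * 17 = 731.
Step 2: phi(n) = 42 * 16 = 672.
Step 3: Find d such that 31 * d = 1 (mod 672).
Step 4: d = 31^(-1) mod 672 = 607.
Verification: 31 * 607 = 18817 = 28 * 672 + 1.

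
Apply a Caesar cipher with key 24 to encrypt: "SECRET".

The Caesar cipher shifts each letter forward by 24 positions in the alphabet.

Step 1: For each letter, shift forward by 24 positions (mod 26).
  S (position 18) -> position (18+24) mod 26 = 16 -> Q
  E (position 4) -> position (4+24) mod 26 = 2 -> C
  C (position 2) -> position (2+24) mod 26 = 0 -> A
  R (position 17) -> position (17+24) mod 26 = 15 -> P
  E (position 4) -> position (4+24) mod 26 = 2 -> C
  T (position 19) -> position (19+24) mod 26 = 17 -> R
Result: QCAPCR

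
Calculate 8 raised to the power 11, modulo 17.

Step 1: Compute 8^11 mod 17 step by step, reducing modulo 17 at each step.
  8^1 mod 17 = 8
  8^2 mod 17 = (8 * 8) mod 17 = 13
  8^3 mod 17 = (13 * 8) mod 17 = 2
  8^4 mod 17 = (2 * 8) mod 17 = 16
  8^5 mod 17 = (16 * 8) mod 17 = 9
  8^6 mod 17 = (9 * 8) mod 17 = 4
  8^7 mod 17 = (4 * 8) mod 17 = 15
  8^8 mod 17 = (15 * 8) mod 17 = 1
  8^9 mod 17 = (1 * 8) mod 17 = 8
  8^10 mod 17 = (8 * 8) mod 17 = 13
  8^11 mod 17 = (13 * 8) mod 17 = 2
Step 2: Result = 2.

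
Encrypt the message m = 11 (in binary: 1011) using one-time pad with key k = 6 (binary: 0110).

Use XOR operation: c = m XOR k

Step 1: Write out the XOR operation bit by bit:
  Message: 1011
  Key:     0110
  XOR:     1101
Step 2: Convert to decimal: 1101 = 13.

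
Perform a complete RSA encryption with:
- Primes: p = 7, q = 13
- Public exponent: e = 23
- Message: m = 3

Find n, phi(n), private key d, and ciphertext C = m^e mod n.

Step 1: n = 7 * 13 = 91.
Step 2: phi(n) = (7-1)(13-1) = 6 * 12 = 72.
Step 3: Find d = 23^(-1) mod 72 = 47.
  Verify: 23 * 47 = 1081 = 1 (mod 72).
Step 4: C = 3^23 mod 91 = 61.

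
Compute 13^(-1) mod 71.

Step 1: We need x such that 13 * x = 1 (mod 71).
Step 2: Using the extended Euclidean algorithm or trial:
  13 * 11 = 143 = 2 * 71 + 1.
Step 3: Since 143 mod 71 = 1, the inverse is x = 11.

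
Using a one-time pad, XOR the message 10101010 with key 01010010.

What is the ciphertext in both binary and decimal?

Step 1: Write out the XOR operation bit by bit:
  Message: 10101010
  Key:     01010010
  XOR:     11111000
Step 2: Convert to decimal: 11111000 = 248.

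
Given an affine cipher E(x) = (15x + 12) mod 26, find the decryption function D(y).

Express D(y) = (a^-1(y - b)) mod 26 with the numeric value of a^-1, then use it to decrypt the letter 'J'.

Step 1: Find a^-1, the modular inverse of 15 mod 26.
Step 2: We need 15 * a^-1 = 1 (mod 26).
Step 3: 15 * 7 = 105 = 4 * 26 + 1, so a^-1 = 7.
Step 4: D(y) = 7(y - 12) mod 26.
Step 5: Apply to 'J' (y = 9): D(9) = 7 * (9 - 12) mod 26 = 7 * -3 mod 26 = 5 -> 'F'.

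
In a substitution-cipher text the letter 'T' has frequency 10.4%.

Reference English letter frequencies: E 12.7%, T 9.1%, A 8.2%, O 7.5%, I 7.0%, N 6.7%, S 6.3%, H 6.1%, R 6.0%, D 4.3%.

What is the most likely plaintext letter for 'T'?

Step 1: The observed frequency is 10.4%.
Step 2: Compare with English frequencies:
  E: 12.7% (difference: 2.3%)
  T: 9.1% (difference: 1.3%) <-- closest
  A: 8.2% (difference: 2.2%)
  O: 7.5% (difference: 2.9%)
  I: 7.0% (difference: 3.4%)
  N: 6.7% (difference: 3.7%)
  S: 6.3% (difference: 4.1%)
  H: 6.1% (difference: 4.3%)
  R: 6.0% (difference: 4.4%)
  D: 4.3% (difference: 6.1%)
Step 3: 'T' most likely represents 'T' (frequency 9.1%).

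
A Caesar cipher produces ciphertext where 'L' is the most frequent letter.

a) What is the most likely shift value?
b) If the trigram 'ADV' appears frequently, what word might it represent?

Step 1: In English, 'E' is the most frequent letter (12.7%).
Step 2: The most frequent ciphertext letter is 'L' (position 11).
Step 3: Shift = (11 - 4) mod 26 = 7.
Step 4: Decrypt 'ADV' by shifting back 7:
  A -> T
  D -> W
  V -> O
Step 5: 'ADV' decrypts to 'TWO'.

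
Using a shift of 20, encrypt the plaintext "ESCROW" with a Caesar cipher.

Step 1: For each letter, shift forward by 20 positions (mod 26).
  E (position 4) -> position (4+20) mod 26 = 24 -> Y
  S (position 18) -> position (18+20) mod 26 = 12 -> M
  C (position 2) -> position (2+20) mod 26 = 22 -> W
  R (position 17) -> position (17+20) mod 26 = 11 -> L
  O (position 14) -> position (14+20) mod 26 = 8 -> I
  W (position 22) -> position (22+20) mod 26 = 16 -> Q
Result: YMWLIQ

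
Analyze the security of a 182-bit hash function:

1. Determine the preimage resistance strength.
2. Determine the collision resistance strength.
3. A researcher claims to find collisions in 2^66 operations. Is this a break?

Step 1: Preimage resistance requires brute-force of 2^182 operations.
Step 2: Collision resistance (birthday bound) = 2^(182/2) = 2^91.
Step 3: The claimed attack costs 2^66 operations.
Step 4: Since 2^66 < 2^91, the claimed attack beats the generic birthday bound, so collision resistance is broken.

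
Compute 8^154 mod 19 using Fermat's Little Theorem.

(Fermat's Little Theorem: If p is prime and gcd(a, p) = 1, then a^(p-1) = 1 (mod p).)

Step 1: Since 19 is prime, by Fermat's Little Theorem: 8^18 = 1 (mod 19).
Step 2: Reduce exponent: 154 mod 18 = 10.
Step 3: So 8^154 = 8^10 (mod 19).
Step 4: 8^10 mod 19 = 11.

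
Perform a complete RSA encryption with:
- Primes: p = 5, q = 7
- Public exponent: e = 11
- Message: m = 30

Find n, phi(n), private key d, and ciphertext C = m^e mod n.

Step 1: n = 5 * 7 = 35.
Step 2: phi(n) = (5-1)(7-1) = 4 * 6 = 24.
Step 3: Find d = 11^(-1) mod 24 = 11.
  Verify: 11 * 11 = 121 = 1 (mod 24).
Step 4: C = 30^11 mod 35 = 25.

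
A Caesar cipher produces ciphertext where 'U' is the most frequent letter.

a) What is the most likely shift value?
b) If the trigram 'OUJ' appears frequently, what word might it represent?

Step 1: In English, 'E' is the most frequent letter (12.7%).
Step 2: The most frequent ciphertext letter is 'U' (position 20).
Step 3: Shift = (20 - 4) mod 26 = 16.
Step 4: Decrypt 'OUJ' by shifting back 16:
  O -> Y
  U -> E
  J -> T
Step 5: 'OUJ' decrypts to 'YET'.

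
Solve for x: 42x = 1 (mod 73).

Step 1: We need x such that 42 * x = 1 (mod 73).
Step 2: Using the extended Euclidean algorithm or trial:
  42 * 40 = 1680 = 23 * 73 + 1.
Step 3: Since 1680 mod 73 = 1, the inverse is x = 40.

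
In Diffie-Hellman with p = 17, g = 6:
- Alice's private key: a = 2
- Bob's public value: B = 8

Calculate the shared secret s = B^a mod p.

Step 1: s = B^a mod p = 8^2 mod 17.
  8^1 mod 17 = 8
  8^2 mod 17 = (8 * 8) mod 17 = 13
Result: shared secret = 13.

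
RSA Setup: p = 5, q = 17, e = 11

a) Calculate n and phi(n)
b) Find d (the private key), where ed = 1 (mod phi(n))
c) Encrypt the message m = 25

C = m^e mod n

Step 1: n = 5 * 17 = 85.
Step 2: phi(n) = (5-1)(17-1) = 4 * 16 = 64.
Step 3: Find d = 11^(-1) mod 64 = 35.
  Verify: 11 * 35 = 385 = 1 (mod 64).
Step 4: C = 25^11 mod 85 = 70.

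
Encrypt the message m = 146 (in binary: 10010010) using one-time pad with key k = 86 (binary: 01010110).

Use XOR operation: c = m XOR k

Step 1: Write out the XOR operation bit by bit:
  Message: 10010010
  Key:     01010110
  XOR:     11000100
Step 2: Convert to decimal: 11000100 = 196.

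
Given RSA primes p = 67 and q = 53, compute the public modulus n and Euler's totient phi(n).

Step 1: n = p * q = 67 * 53 = 3551.
Step 2: phi(n) = (p-1)(q-1) = 66 * 52 = 3432.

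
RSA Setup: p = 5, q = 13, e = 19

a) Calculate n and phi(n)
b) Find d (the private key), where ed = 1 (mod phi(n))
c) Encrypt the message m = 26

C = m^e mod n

Step 1: n = 5 * 13 = 65.
Step 2: phi(n) = (5-1)(13-1) = 4 * 12 = 48.
Step 3: Find d = 19^(-1) mod 48 = 43.
  Verify: 19 * 43 = 817 = 1 (mod 48).
Step 4: C = 26^19 mod 65 = 26.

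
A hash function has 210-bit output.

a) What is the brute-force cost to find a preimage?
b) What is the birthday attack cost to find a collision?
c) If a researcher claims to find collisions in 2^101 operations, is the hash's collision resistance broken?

Step 1: Preimage resistance requires brute-force of 2^210 operations.
Step 2: Collision resistance (birthday bound) = 2^(210/2) = 2^105.
Step 3: The claimed attack costs 2^101 operations.
Step 4: Since 2^101 < 2^105, the claimed attack beats the generic birthday bound, so collision resistance is broken.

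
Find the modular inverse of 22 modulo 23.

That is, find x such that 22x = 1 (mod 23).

Step 1: We need x such that 22 * x = 1 (mod 23).
Step 2: Using the extended Euclidean algorithm or trial:
  22 * 22 = 484 = 21 * 23 + 1.
Step 3: Since 484 mod 23 = 1, the inverse is x = 22.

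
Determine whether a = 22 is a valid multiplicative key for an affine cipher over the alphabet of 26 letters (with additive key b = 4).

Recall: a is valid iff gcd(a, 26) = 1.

Step 1: Compute gcd(22, 26).
Step 2: gcd(22, 26) = 2.
Since gcd = 2 != 1, 22 shares a common factor with 26, so it cannot be used.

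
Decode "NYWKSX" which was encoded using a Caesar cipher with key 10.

Step 1: Reverse the shift by subtracting 10 from each letter position.
  N (position 13) -> position (13-10) mod 26 = 3 -> D
  Y (position 24) -> position (24-10) mod 26 = 14 -> O
  W (position 22) -> position (22-10) mod 26 = 12 -> M
  K (position 10) -> position (10-10) mod 26 = 0 -> A
  S (position 18) -> position (18-10) mod 26 = 8 -> I
  X (position 23) -> position (23-10) mod 26 = 13 -> N
Decrypted message: DOMAIN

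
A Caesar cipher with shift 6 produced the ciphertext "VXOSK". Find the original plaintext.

Step 1: Reverse the shift by subtracting 6 from each letter position.
  V (position 21) -> position (21-6) mod 26 = 15 -> P
  X (position 23) -> position (23-6) mod 26 = 17 -> R
  O (position 14) -> position (14-6) mod 26 = 8 -> I
  S (position 18) -> position (18-6) mod 26 = 12 -> M
  K (position 10) -> position (10-6) mod 26 = 4 -> E
Decrypted message: PRIME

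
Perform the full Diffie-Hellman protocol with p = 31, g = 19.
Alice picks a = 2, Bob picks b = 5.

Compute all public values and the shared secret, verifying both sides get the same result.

Step 1: A = g^a mod p = 19^2 mod 31 = 20.
Step 2: B = g^b mod p = 19^5 mod 31 = 5.
Step 3: Alice computes s = B^a mod p = 5^2 mod 31 = 25.
Step 4: Bob computes s = A^b mod p = 20^5 mod 31 = 25.
Both sides agree: shared secret = 25.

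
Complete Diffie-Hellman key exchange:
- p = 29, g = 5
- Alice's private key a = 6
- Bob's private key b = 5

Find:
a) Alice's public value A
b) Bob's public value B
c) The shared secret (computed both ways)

Step 1: A = g^a mod p = 5^6 mod 29 = 23.
Step 2: B = g^b mod p = 5^5 mod 29 = 22.
Step 3: Alice computes s = B^a mod p = 22^6 mod 29 = 25.
Step 4: Bob computes s = A^b mod p = 23^5 mod 29 = 25.
Both sides agree: shared secret = 25.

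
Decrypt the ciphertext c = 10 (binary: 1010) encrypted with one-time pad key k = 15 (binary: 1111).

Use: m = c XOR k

Step 1: XOR ciphertext with key:
  Ciphertext: 1010
  Key:        1111
  XOR:        0101
Step 2: Plaintext = 0101 = 5 in decimal.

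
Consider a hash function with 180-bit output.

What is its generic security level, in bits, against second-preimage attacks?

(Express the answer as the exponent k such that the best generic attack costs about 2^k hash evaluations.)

Step 1: The hash has a 180-bit output.
Step 2: Second-preimage resistance means: given a specific input x, it should be infeasible to find a different y with h(y) = h(x).
With a 180-bit output, a generic search for a second preimage costs about 2^180 evaluations (each trial matches the fixed target with probability 2^-180).
Step 3: Security level = 180 bits.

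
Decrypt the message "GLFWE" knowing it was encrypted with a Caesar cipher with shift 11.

Step 1: Reverse the shift by subtracting 11 from each letter position.
  G (position 6) -> position (6-11) mod 26 = 21 -> V
  L (position 11) -> position (11-11) mod 26 = 0 -> A
  F (position 5) -> position (5-11) mod 26 = 20 -> U
  W (position 22) -> position (22-11) mod 26 = 11 -> L
  E (position 4) -> position (4-11) mod 26 = 19 -> T
Decrypted message: VAULT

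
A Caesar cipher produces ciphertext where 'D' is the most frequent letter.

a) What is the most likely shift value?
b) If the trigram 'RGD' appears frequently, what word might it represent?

Step 1: In English, 'E' is the most frequent letter (12.7%).
Step 2: The most frequent ciphertext letter is 'D' (position 3).
Step 3: Shift = (3 - 4) mod 26 = 25.
Step 4: Decrypt 'RGD' by shifting back 25:
  R -> S
  G -> H
  D -> E
Step 5: 'RGD' decrypts to 'SHE'.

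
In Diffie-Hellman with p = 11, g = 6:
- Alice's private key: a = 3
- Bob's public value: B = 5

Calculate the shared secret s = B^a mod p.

Step 1: s = B^a mod p = 5^3 mod 11.
  5^1 mod 11 = 5
  5^2 mod 11 = (5 * 5) mod 11 = 3
  5^3 mod 11 = (3 * 5) mod 11 = 4
Result: shared secret = 4.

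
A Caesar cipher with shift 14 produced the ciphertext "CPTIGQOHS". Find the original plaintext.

Step 1: Reverse the shift by subtracting 14 from each letter position.
  C (position 2) -> position (2-14) mod 26 = 14 -> O
  P (position 15) -> position (15-14) mod 26 = 1 -> B
  T (position 19) -> position (19-14) mod 26 = 5 -> F
  I (position 8) -> position (8-14) mod 26 = 20 -> U
  G (position 6) -> position (6-14) mod 26 = 18 -> S
  Q (position 16) -> position (16-14) mod 26 = 2 -> C
  O (position 14) -> position (14-14) mod 26 = 0 -> A
  H (position 7) -> position (7-14) mod 26 = 19 -> T
  S (position 18) -> position (18-14) mod 26 = 4 -> E
Decrypted message: OBFUSCATE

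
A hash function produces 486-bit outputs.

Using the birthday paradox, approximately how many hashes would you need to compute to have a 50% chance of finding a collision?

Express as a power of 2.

Step 1: The birthday paradox gives collision probability ~50% after sqrt(2^n) = 2^(n/2) hashes.
Step 2: For 486-bit output: 2^(486/2) = 2^243.
Step 3: Approximately 2^243 hash computations needed.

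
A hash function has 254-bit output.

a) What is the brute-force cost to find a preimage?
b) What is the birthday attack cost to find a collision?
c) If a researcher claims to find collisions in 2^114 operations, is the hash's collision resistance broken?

Step 1: Preimage resistance requires brute-force of 2^254 operations.
Step 2: Collision resistance (birthday bound) = 2^(254/2) = 2^127.
Step 3: The claimed attack costs 2^114 operations.
Step 4: Since 2^114 < 2^127, the claimed attack beats the generic birthday bound, so collision resistance is broken.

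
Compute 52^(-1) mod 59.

Step 1: We need x such that 52 * x = 1 (mod 59).
Step 2: Using the extended Euclidean algorithm or trial:
  52 * 42 = 2184 = 37 * 59 + 1.
Step 3: Since 2184 mod 59 = 1, the inverse is x = 42.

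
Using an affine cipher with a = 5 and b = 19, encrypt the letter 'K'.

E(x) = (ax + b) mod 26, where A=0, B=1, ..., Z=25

Step 1: Convert 'K' to number: x = 10.
Step 2: E(10) = (5 * 10 + 19) mod 26 = 69 mod 26 = 17.
Step 3: Convert 17 back to letter: R.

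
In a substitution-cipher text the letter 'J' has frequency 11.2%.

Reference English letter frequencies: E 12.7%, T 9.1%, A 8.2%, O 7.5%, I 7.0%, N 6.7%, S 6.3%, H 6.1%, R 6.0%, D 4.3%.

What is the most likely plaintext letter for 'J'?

Step 1: The observed frequency is 11.2%.
Step 2: Compare with English frequencies:
  E: 12.7% (difference: 1.5%) <-- closest
  T: 9.1% (difference: 2.1%)
  A: 8.2% (difference: 3.0%)
  O: 7.5% (difference: 3.7%)
  I: 7.0% (difference: 4.2%)
  N: 6.7% (difference: 4.5%)
  S: 6.3% (difference: 4.9%)
  H: 6.1% (difference: 5.1%)
  R: 6.0% (difference: 5.2%)
  D: 4.3% (difference: 6.9%)
Step 3: 'J' most likely represents 'E' (frequency 12.7%).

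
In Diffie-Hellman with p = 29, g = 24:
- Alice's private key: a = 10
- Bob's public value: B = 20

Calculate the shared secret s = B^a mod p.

Step 1: s = B^a mod p = 20^10 mod 29.
  20^1 mod 29 = 20
  20^2 mod 29 = (20 * 20) mod 29 = 23
  20^3 mod 29 = (23 * 20) mod 29 = 25
  20^4 mod 29 = (25 * 20) mod 29 = 7
  20^5 mod 29 = (7 * 20) mod 29 = 24
  20^6 mod 29 = (24 * 20) mod 29 = 16
  20^7 mod 29 = (16 * 20) mod 29 = 1
  20^8 mod 29 = (1 * 20) mod 29 = 20
  20^9 mod 29 = (20 * 20) mod 29 = 23
  20^10 mod 29 = (23 * 20) mod 29 = 25
Result: shared secret = 25.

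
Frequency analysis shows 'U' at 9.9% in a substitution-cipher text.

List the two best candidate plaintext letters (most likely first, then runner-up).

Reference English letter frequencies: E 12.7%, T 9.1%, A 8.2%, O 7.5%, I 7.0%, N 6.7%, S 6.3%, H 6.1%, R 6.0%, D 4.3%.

Step 1: Observed frequency of 'U' is 9.9%.
Step 2: Compute distances to each reference frequency and sort:
  T (9.1%): difference = 0.8% <-- BEST
  A (8.2%): difference = 1.7% <-- RUNNER-UP
  O (7.5%): difference = 2.4%
  E (12.7%): difference = 2.8%
  I (7.0%): difference = 2.9%
Step 3: Most likely is 'T' (9.1%, diff 0.8%); second most likely is 'A' (8.2%, diff 1.7%).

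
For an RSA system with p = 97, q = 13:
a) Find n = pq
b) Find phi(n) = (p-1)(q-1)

Step 1: n = p * q = 97 * 13 = 1261.
Step 2: phi(n) = (p-1)(q-1) = 96 * 12 = 1152.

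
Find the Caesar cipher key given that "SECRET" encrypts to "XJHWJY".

Step 1: Compare first letters: S (position 18) -> X (position 23).
Step 2: Shift = (23 - 18) mod 26 = 5.
The shift value is 5.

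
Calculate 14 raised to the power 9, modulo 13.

Step 1: Compute 14^9 mod 13 step by step, reducing modulo 13 at each step.
  14^1 mod 13 = 1
  14^2 mod 13 = (1 * 14) mod 13 = 1
  14^3 mod 13 = (1 * 14) mod 13 = 1
  14^4 mod 13 = (1 * 14) mod 13 = 1
  14^5 mod 13 = (1 * 14) mod 13 = 1
  14^6 mod 13 = (1 * 14) mod 13 = 1
  14^7 mod 13 = (1 * 14) mod 13 = 1
  14^8 mod 13 = (1 * 14) mod 13 = 1
  14^9 mod 13 = (1 * 14) mod 13 = 1
Step 2: Result = 1.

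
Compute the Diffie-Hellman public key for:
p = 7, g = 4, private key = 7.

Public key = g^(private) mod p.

Step 1: A = g^a mod p = 4^7 mod 7.
  4^1 mod 7 = 4
  4^2 mod 7 = (4 * 4) mod 7 = 2
  4^3 mod 7 = (2 * 4) mod 7 = 1
  4^4 mod 7 = (1 * 4) mod 7 = 4
  4^5 mod 7 = (4 * 4) mod 7 = 2
  4^6 mod 7 = (2 * 4) mod 7 = 1
  4^7 mod 7 = (1 * 4) mod 7 = 4
Result: A = 4.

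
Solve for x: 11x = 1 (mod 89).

Step 1: We need x such that 11 * x = 1 (mod 89).
Step 2: Using the extended Euclidean algorithm or trial:
  11 * 81 = 891 = 10 * 89 + 1.
Step 3: Since 891 mod 89 = 1, the inverse is x = 81.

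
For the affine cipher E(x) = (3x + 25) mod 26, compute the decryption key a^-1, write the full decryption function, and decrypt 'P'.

Step 1: Find a^-1, the modular inverse of 3 mod 26.
Step 2: We need 3 * a^-1 = 1 (mod 26).
Step 3: 3 * 9 = 27 = 1 * 26 + 1, so a^-1 = 9.
Step 4: D(y) = 9(y - 25) mod 26.
Step 5: Apply to 'P' (y = 15): D(15) = 9 * (15 - 25) mod 26 = 9 * -10 mod 26 = 14 -> 'O'.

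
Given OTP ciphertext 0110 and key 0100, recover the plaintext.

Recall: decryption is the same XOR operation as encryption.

Step 1: XOR ciphertext with key:
  Ciphertext: 0110
  Key:        0100
  XOR:        0010
Step 2: Plaintext = 0010 = 2 in decimal.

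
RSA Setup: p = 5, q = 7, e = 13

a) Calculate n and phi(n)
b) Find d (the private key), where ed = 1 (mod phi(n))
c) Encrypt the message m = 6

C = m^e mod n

Step 1: n = 5 * 7 = 35.
Step 2: phi(n) = (5-1)(7-1) = 4 * 6 = 24.
Step 3: Find d = 13^(-1) mod 24 = 13.
  Verify: 13 * 13 = 169 = 1 (mod 24).
Step 4: C = 6^13 mod 35 = 6.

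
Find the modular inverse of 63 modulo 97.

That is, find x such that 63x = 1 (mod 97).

Step 1: We need x such that 63 * x = 1 (mod 97).
Step 2: Using the extended Euclidean algorithm or trial:
  63 * 77 = 4851 = 50 * 97 + 1.
Step 3: Since 4851 mod 97 = 1, the inverse is x = 77.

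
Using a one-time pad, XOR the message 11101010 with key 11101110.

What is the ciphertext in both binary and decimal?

Step 1: Write out the XOR operation bit by bit:
  Message: 11101010
  Key:     11101110
  XOR:     00000100
Step 2: Convert to decimal: 00000100 = 4.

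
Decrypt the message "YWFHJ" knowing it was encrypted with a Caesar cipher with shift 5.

Step 1: Reverse the shift by subtracting 5 from each letter position.
  Y (position 24) -> position (24-5) mod 26 = 19 -> T
  W (position 22) -> position (22-5) mod 26 = 17 -> R
  F (position 5) -> position (5-5) mod 26 = 0 -> A
  H (position 7) -> position (7-5) mod 26 = 2 -> C
  J (position 9) -> position (9-5) mod 26 = 4 -> E
Decrypted message: TRACE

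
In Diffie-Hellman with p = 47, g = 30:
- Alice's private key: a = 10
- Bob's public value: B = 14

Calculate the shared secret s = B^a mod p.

Step 1: s = B^a mod p = 14^10 mod 47.
  14^1 mod 47 = 14
  14^2 mod 47 = (14 * 14) mod 47 = 8
  14^3 mod 47 = (8 * 14) mod 47 = 18
  14^4 mod 47 = (18 * 14) mod 47 = 17
  14^5 mod 47 = (17 * 14) mod 47 = 3
  14^6 mod 47 = (3 * 14) mod 47 = 42
  14^7 mod 47 = (42 * 14) mod 47 = 24
  14^8 mod 47 = (24 * 14) mod 47 = 7
  14^9 mod 47 = (7 * 14) mod 47 = 4
  14^10 mod 47 = (4 * 14) mod 47 = 9
Result: shared secret = 9.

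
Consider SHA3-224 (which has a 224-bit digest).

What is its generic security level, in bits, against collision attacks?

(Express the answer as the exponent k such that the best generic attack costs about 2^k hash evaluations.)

Step 1: The hash has a 224-bit output.
Step 2: Collision resistance means it should be infeasible to find any x != y with h(x) = h(y).
By the birthday bound, a generic collision search succeeds after about sqrt(2^224) = 2^(224/2) = 2^112 evaluations.
Step 3: Security level = 112 bits.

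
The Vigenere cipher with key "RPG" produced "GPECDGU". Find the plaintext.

Step 1: Extend key: RPGRPGR
Step 2: Decrypt each letter (c - k) mod 26:
  G(6) - R(17) = (6-17) mod 26 = 15 = P
  P(15) - P(15) = (15-15) mod 26 = 0 = A
  E(4) - G(6) = (4-6) mod 26 = 24 = Y
  C(2) - R(17) = (2-17) mod 26 = 11 = L
  D(3) - P(15) = (3-15) mod 26 = 14 = O
  G(6) - G(6) = (6-6) mod 26 = 0 = A
  U(20) - R(17) = (20-17) mod 26 = 3 = D
Plaintext: PAYLOAD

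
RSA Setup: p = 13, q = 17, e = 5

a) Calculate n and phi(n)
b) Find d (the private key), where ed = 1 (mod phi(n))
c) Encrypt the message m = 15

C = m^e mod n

Step 1: n = 13 * 17 = 221.
Step 2: phi(n) = (13-1)(17-1) = 12 * 16 = 192.
Step 3: Find d = 5^(-1) mod 192 = 77.
  Verify: 5 * 77 = 385 = 1 (mod 192).
Step 4: C = 15^5 mod 221 = 19.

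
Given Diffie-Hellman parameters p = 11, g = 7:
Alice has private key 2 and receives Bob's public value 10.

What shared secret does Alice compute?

Step 1: s = B^a mod p = 10^2 mod 11.
  10^1 mod 11 = 10
  10^2 mod 11 = (10 * 10) mod 11 = 1
Result: shared secret = 1.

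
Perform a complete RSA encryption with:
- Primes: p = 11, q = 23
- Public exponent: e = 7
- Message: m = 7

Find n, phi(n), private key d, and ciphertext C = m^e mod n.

Step 1: n = 11 * 23 = 253.
Step 2: phi(n) = (11-1)(23-1) = 10 * 22 = 220.
Step 3: Find d = 7^(-1) mod 220 = 63.
  Verify: 7 * 63 = 441 = 1 (mod 220).
Step 4: C = 7^7 mod 253 = 28.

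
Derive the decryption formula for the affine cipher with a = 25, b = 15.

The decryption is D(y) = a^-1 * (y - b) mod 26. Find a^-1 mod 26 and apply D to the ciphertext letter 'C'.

Step 1: Find a^-1, the modular inverse of 25 mod 26.
Step 2: We need 25 * a^-1 = 1 (mod 26).
Step 3: 25 * 25 = 625 = 24 * 26 + 1, so a^-1 = 25.
Step 4: D(y) = 25(y - 15) mod 26.
Step 5: Apply to 'C' (y = 2): D(2) = 25 * (2 - 15) mod 26 = 25 * -13 mod 26 = 13 -> 'N'.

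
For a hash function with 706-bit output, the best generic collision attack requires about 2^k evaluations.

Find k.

Step 1: The hash has a 706-bit output.
Step 2: Collision resistance means it should be infeasible to find any x != y with h(x) = h(y).
By the birthday bound, a generic collision search succeeds after about sqrt(2^706) = 2^(706/2) = 2^353 evaluations.
Step 3: Security level = 353 bits.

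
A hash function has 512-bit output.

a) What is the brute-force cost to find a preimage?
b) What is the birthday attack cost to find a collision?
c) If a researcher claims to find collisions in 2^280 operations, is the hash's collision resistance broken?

Step 1: Preimage resistance requires brute-force of 2^512 operations.
Step 2: Collision resistance (birthday bound) = 2^(512/2) = 2^256.
Step 3: The claimed attack costs 2^280 operations.
Step 4: Since 2^280 >= 2^256, the claimed attack is no faster than the generic birthday attack, so this does not break collision resistance.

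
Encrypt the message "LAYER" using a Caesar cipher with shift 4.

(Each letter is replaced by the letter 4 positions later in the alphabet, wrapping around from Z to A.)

Step 1: For each letter, shift forward by 4 positions (mod 26).
  L (position 11) -> position (11+4) mod 26 = 15 -> P
  A (position 0) -> position (0+4) mod 26 = 4 -> E
  Y (position 24) -> position (24+4) mod 26 = 2 -> C
  E (position 4) -> position (4+4) mod 26 = 8 -> I
  R (position 17) -> position (17+4) mod 26 = 21 -> V
Result: PECIV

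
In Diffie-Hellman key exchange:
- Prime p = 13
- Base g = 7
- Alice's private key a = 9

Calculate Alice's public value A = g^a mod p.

Step 1: A = g^a mod p = 7^9 mod 13.
  7^1 mod 13 = 7
  7^2 mod 13 = (7 * 7) mod 13 = 10
  7^3 mod 13 = (10 * 7) mod 13 = 5
  7^4 mod 13 = (5 * 7) mod 13 = 9
  7^5 mod 13 = (9 * 7) mod 13 = 11
  7^6 mod 13 = (11 * 7) mod 13 = 12
  7^7 mod 13 = (12 * 7) mod 13 = 6
  7^8 mod 13 = (6 * 7) mod 13 = 3
  7^9 mod 13 = (3 * 7) mod 13 = 8
Result: A = 8.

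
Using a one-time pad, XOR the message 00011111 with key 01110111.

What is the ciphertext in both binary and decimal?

Step 1: Write out the XOR operation bit by bit:
  Message: 00011111
  Key:     01110111
  XOR:     01101000
Step 2: Convert to decimal: 01101000 = 104.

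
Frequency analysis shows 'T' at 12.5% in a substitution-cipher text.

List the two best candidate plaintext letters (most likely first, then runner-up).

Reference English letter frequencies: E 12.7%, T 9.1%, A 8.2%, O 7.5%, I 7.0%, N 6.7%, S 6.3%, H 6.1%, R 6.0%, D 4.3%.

Step 1: Observed frequency of 'T' is 12.5%.
Step 2: Compute distances to each reference frequency and sort:
  E (12.7%): difference = 0.2% <-- BEST
  T (9.1%): difference = 3.4% <-- RUNNER-UP
  A (8.2%): difference = 4.3%
  O (7.5%): difference = 5.0%
  I (7.0%): difference = 5.5%
Step 3: Most likely is 'E' (12.7%, diff 0.2%); second most likely is 'T' (9.1%, diff 3.4%).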